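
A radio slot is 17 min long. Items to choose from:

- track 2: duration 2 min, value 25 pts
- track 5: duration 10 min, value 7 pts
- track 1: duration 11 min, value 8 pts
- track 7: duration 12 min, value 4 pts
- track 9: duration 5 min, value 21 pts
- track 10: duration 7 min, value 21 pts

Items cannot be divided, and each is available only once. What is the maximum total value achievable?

67 pts

This is a 0/1 knapsack; check combinations near the capacity.
- track 2+track 9+track 10: duration 2+5+7=14, value 25+21+21=67
- track 2+track 5+track 9: duration 2+10+5=17, value 25+7+21=53
- track 2+track 9: duration 2+5=7, value 25+21=46
Best: 67 pts.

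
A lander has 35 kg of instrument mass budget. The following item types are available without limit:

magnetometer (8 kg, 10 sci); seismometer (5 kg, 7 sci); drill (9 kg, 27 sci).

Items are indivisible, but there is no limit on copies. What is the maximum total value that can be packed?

Best value-per-unit is drill at 27/9; filling with it alone gives 3×27 = 81.
Optimal mix: 1×magnetometer + 3×drill → mass 35, value 91.

91 sci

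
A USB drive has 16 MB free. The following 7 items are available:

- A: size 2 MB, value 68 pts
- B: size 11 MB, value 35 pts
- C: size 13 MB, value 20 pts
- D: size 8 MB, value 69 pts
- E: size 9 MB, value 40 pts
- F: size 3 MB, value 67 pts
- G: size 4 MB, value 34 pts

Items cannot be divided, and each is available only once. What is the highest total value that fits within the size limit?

204 pts

Check high-value combinations within 16 MB:
- A+D+F: size 2+8+3=13, value 68+69+67=204
- A+E+F: size 2+9+3=14, value 68+40+67=175
- A+D+G: size 2+8+4=14, value 68+69+34=171
- D+F+G: size 8+3+4=15, value 69+67+34=170
Best: 204 pts.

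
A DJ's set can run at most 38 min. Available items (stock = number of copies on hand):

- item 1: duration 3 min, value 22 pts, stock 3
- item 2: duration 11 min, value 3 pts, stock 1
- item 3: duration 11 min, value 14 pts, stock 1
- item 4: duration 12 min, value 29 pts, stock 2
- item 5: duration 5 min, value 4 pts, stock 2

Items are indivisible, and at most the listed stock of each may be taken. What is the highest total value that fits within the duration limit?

128 pts

Top feasible selections:
- 3×item 1 + 2×item 4 + 1×item 5: duration 38, value 128
- 3×item 1 + 2×item 4: duration 33, value 124
- 3×item 1 + 1×item 3 + 1×item 4 + 1×item 5: duration 37, value 113
Best: 128 pts.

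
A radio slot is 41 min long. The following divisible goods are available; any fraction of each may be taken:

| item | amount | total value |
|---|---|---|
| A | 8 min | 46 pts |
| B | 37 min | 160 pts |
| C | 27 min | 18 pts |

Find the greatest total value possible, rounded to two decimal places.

188.70

Take in order of value per unit:
- A (46/8 per unit): all 8 → value 46, running total 46.00
- B (160/37 per unit): 33 of 37 → value 33×160/37 = 142.7027, running total 188.70
Total 188.70.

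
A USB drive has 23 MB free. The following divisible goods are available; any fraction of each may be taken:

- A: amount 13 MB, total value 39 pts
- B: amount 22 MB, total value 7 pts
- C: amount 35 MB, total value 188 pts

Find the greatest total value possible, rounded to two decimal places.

Take in order of value per unit:
- C (188/35 per unit): 23 of 35 → value 23×188/35 = 123.5429, running total 123.54
Total 123.54.

123.54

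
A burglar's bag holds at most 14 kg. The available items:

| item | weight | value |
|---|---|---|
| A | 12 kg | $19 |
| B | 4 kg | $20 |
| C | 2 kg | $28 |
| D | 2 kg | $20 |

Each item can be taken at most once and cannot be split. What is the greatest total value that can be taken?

$68

Check high-value combinations within 14 kg:
- B+C+D: weight 4+2+2=8, value 20+28+20=68
- C+D: weight 2+2=4, value 28+20=48
- B+C: weight 4+2=6, value 20+28=48
- A+C: weight 12+2=14, value 19+28=47
Best: $68.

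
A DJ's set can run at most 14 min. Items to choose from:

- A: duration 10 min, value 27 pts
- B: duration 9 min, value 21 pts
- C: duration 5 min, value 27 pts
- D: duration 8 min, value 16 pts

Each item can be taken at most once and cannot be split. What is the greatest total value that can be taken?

Check high-value combinations within 14 min:
- B+C: duration 9+5=14, value 21+27=48
- C+D: duration 5+8=13, value 27+16=43
- C: duration 5, value 27
Best: 48 pts.

48 pts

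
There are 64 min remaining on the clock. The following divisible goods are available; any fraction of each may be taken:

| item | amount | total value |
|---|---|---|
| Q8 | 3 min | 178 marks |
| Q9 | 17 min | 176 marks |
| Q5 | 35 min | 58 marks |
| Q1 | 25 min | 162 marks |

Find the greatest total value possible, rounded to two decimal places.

Take in order of value per unit:
- Q8 (178/3 per unit): all 3 → value 178, running total 178.00
- Q9 (176/17 per unit): all 17 → value 176, running total 354.00
- Q1 (162/25 per unit): all 25 → value 162, running total 516.00
- Q5 (58/35 per unit): 19 of 35 → value 19×58/35 = 31.4857, running total 547.49
Total 547.49.

547.49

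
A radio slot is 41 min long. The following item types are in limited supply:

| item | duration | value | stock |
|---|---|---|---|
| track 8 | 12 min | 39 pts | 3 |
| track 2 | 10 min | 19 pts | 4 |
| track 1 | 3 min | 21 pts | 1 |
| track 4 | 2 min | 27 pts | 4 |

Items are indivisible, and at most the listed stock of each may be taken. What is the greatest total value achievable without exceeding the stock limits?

207 pts

Best selections within duration 41 and stock limits:
- 2×track 8 + 1×track 1 + 4×track 4: duration 35, value 207
- 1×track 8 + 1×track 2 + 1×track 1 + 4×track 4: duration 33, value 187
Best: 207 pts.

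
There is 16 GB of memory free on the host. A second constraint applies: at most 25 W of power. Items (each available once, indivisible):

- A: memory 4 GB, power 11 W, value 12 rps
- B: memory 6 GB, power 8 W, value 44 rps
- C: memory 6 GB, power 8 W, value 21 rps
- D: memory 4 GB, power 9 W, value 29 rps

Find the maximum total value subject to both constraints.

Feasible sets respecting both limits:
- B+C+D: memory 16, power 25, value 94
- B+D: memory 10, power 17, value 73
- B+C: memory 12, power 16, value 65
Best: 94 rps.

94 rps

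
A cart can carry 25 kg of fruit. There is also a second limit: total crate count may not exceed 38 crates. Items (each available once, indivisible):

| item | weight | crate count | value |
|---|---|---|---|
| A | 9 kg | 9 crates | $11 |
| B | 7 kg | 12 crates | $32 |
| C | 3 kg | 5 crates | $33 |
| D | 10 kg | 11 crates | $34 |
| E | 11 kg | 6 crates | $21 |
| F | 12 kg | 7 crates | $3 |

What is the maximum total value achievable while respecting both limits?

$99

Feasible sets respecting both limits:
- B+C+D: weight 20, crate count 28, value 99
- C+D+E: weight 24, crate count 22, value 88
- B+C+E: weight 21, crate count 23, value 86
- A+C+D: weight 22, crate count 25, value 78
Best: $99.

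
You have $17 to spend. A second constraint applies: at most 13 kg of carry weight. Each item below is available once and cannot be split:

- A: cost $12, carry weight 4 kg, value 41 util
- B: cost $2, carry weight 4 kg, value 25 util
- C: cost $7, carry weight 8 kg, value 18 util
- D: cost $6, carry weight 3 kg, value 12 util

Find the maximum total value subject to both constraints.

Feasible sets respecting both limits:
- A+B: cost 14, carry weight 8, value 66
- B+C: cost 9, carry weight 12, value 43
- A: cost 12, carry weight 4, value 41
- B+D: cost 8, carry weight 7, value 37
Best: 66 util.

66 util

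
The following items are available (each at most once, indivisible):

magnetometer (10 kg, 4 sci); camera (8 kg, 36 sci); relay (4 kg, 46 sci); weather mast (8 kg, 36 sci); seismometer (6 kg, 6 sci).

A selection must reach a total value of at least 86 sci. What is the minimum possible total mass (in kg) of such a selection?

18

Subsets with value ≥ 86, sorted by total mass:
- camera+relay+seismometer: mass 18, value 88
- relay+weather mast+seismometer: mass 18, value 88
- camera+relay+weather mast: mass 20, value 118
- magnetometer+camera+relay: mass 22, value 86
Minimum mass: 18 kg.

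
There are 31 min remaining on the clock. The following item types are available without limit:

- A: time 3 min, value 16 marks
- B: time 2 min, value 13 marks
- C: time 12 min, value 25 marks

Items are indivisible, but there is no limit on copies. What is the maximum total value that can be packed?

Best value-per-unit is B at 13/2; filling with it alone gives 15×13 = 195.
Optimal mix: 1×A + 14×B → time 31, value 198.

198 marks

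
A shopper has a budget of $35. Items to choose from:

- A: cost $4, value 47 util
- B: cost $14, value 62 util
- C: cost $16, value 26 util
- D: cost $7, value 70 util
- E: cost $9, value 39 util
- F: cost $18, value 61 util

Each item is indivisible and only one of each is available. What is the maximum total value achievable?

This is a 0/1 knapsack; check combinations near the capacity.
- A+B+D+E: cost 4+14+7+9=34, value 47+62+70+39=218
- A+B+D: cost 4+14+7=25, value 47+62+70=179
- A+D+F: cost 4+7+18=29, value 47+70+61=178
- B+D+E: cost 14+7+9=30, value 62+70+39=171
Best: 218 util.

218 util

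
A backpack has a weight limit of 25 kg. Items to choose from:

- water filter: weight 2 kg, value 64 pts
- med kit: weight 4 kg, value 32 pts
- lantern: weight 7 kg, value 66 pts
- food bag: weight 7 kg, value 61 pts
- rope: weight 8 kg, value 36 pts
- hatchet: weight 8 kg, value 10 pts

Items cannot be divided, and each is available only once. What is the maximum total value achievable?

227 pts

Check high-value combinations within 25 kg:
- water filter+lantern+food bag+rope: weight 2+7+7+8=24, value 64+66+61+36=227
- water filter+med kit+lantern+food bag: weight 2+4+7+7=20, value 64+32+66+61=223
- water filter+lantern+food bag+hatchet: weight 2+7+7+8=24, value 64+66+61+10=201
Best: 227 pts.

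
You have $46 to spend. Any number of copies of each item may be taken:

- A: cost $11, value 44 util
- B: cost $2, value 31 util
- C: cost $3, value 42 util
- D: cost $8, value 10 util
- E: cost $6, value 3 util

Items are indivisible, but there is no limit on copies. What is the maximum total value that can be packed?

Best value-per-unit is B at 31/2, and filling with it alone uses cost 23×2=46. No mix of the others beats 23×31 = 713.

713 util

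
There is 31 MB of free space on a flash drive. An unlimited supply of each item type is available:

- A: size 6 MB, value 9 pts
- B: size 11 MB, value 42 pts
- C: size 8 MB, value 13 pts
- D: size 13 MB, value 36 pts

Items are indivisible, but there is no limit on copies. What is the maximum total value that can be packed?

97 pts

Best value-per-unit is B at 42/11; filling with it alone gives 2×42 = 84.
Optimal mix: 2×B + 1×C → size 30, value 97.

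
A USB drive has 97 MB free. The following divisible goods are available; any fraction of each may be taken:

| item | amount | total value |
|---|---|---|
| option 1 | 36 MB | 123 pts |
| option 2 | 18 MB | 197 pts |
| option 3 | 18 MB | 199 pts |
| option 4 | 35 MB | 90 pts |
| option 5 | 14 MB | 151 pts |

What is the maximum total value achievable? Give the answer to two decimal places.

698.29

Take in order of value per unit:
- option 3 (199/18 per unit): all 18 → value 199, running total 199.00
- option 2 (197/18 per unit): all 18 → value 197, running total 396.00
- option 5 (151/14 per unit): all 14 → value 151, running total 547.00
- option 1 (123/36 per unit): all 36 → value 123, running total 670.00
- option 4 (90/35 per unit): 11 of 35 → value 11×90/35 = 28.2857, running total 698.29
Total 698.29.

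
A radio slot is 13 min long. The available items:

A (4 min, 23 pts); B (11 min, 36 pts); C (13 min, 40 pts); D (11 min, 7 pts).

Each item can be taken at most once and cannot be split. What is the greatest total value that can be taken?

40 pts

This is a 0/1 knapsack; check combinations near the capacity.
- C: duration 13, value 40
- B: duration 11, value 36
- A: duration 4, value 23
Best: 40 pts.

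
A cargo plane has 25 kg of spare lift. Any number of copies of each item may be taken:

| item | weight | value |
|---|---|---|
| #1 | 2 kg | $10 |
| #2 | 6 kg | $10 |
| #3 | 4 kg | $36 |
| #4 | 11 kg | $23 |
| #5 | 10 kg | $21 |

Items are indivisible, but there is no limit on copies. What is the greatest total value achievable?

Best value-per-unit is #3 at 36/4, and filling with it alone uses weight 6×4=24. No mix of the others beats 6×36 = 216.

$216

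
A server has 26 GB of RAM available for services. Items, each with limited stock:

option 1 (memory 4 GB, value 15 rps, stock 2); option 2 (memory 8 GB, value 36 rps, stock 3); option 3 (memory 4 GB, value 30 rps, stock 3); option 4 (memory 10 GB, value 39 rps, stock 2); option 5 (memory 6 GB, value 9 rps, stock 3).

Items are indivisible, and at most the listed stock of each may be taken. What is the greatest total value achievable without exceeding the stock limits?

144 rps

Best selections within memory 26 and stock limits:
- 1×option 1 + 3×option 3 + 1×option 4: memory 26, value 144
- 1×option 1 + 1×option 2 + 3×option 3: memory 24, value 141
- 1×option 2 + 2×option 3 + 1×option 4: memory 26, value 135
- 1×option 2 + 3×option 3 + 1×option 5: memory 26, value 135
Best: 144 rps.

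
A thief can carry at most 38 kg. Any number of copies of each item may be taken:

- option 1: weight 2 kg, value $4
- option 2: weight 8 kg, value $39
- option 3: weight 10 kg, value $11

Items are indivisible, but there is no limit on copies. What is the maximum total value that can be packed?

Best value-per-unit is option 2 at 39/8; filling with it alone gives 4×39 = 156.
Optimal mix: 3×option 1 + 4×option 2 → weight 38, value 168.

$168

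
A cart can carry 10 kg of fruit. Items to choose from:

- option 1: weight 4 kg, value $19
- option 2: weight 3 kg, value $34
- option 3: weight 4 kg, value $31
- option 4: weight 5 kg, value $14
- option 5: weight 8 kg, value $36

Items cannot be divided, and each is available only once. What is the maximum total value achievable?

$65

Check high-value combinations within 10 kg:
- option 2+option 3: weight 3+4=7, value 34+31=65
- option 1+option 2: weight 4+3=7, value 19+34=53
- option 1+option 3: weight 4+4=8, value 19+31=50
- option 2+option 4: weight 3+5=8, value 34+14=48
Best: $65.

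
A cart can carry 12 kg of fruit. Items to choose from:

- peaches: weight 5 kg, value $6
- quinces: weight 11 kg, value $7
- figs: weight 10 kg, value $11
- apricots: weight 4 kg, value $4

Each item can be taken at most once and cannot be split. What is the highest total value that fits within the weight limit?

Check high-value combinations within 12 kg:
- figs: weight 10, value 11
- peaches+apricots: weight 5+4=9, value 6+4=10
- quinces: weight 11, value 7
- peaches: weight 5, value 6
- apricots: weight 4, value 4
Best: $11.

$11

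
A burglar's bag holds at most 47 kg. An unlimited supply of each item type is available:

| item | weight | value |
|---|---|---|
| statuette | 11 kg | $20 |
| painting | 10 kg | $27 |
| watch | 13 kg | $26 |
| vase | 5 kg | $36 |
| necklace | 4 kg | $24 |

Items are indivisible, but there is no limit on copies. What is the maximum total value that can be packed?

$324

Best value-per-unit is vase at 36/5, and filling with it alone uses weight 9×5=45. No mix of the others beats 9×36 = 324.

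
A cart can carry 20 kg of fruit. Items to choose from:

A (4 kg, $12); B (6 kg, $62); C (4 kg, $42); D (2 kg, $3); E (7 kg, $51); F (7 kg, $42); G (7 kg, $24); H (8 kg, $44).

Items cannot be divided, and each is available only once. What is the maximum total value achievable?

$158

Check high-value combinations within 20 kg:
- B+C+D+E: weight 6+4+2+7=19, value 62+42+3+51=158
- B+C+E: weight 6+4+7=17, value 62+42+51=155
- B+E+F: weight 6+7+7=20, value 62+51+42=155
- B+C+D+H: weight 6+4+2+8=20, value 62+42+3+44=151
- B+C+D+F: weight 6+4+2+7=19, value 62+42+3+42=149
Best: $158.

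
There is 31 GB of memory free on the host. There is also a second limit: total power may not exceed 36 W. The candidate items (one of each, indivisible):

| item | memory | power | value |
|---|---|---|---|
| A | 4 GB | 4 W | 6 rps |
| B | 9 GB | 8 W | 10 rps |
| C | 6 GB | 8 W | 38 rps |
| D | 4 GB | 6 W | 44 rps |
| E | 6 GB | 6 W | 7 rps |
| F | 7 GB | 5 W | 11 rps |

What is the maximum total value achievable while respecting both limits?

109 rps

Feasible sets respecting both limits:
- A+B+C+D+F: memory 30, power 31, value 109
- A+C+D+E+F: memory 27, power 29, value 106
- A+B+C+D+E: memory 29, power 32, value 105
- B+C+D+F: memory 26, power 27, value 103
Best: 109 rps.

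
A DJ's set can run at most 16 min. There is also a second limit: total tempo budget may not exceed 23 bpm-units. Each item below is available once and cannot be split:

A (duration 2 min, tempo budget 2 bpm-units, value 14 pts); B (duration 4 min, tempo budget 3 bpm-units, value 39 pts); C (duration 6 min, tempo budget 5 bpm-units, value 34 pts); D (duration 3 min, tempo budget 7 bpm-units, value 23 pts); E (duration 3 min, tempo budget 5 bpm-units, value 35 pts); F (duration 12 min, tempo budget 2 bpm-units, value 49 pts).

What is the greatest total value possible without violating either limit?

131 pts

Feasible sets respecting both limits:
- B+C+D+E: duration 16, tempo budget 20, value 131
- A+B+C+E: duration 15, tempo budget 15, value 122
- A+B+D+E: duration 12, tempo budget 17, value 111
Best: 131 pts.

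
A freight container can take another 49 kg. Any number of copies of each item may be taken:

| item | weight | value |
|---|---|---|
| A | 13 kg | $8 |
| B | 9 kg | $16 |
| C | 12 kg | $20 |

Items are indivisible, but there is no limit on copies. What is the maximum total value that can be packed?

$84

Best value-per-unit is B at 16/9; filling with it alone gives 5×16 = 80.
Optimal mix: 4×B + 1×C → weight 48, value 84.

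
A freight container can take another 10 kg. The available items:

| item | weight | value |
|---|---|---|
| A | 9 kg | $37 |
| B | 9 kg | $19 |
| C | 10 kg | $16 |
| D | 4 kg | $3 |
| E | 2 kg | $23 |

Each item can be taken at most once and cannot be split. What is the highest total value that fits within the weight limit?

$37

Check high-value combinations within 10 kg:
- A: weight 9, value 37
- D+E: weight 4+2=6, value 3+23=26
- E: weight 2, value 23
Best: $37.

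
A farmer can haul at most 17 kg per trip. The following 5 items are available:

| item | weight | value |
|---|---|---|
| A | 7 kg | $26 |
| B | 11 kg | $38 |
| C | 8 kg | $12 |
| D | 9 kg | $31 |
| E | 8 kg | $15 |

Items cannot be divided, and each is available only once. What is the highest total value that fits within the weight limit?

$57

Check high-value combinations within 17 kg:
- A+D: weight 7+9=16, value 26+31=57
- D+E: weight 9+8=17, value 31+15=46
- C+D: weight 8+9=17, value 12+31=43
- A+E: weight 7+8=15, value 26+15=41
Best: $57.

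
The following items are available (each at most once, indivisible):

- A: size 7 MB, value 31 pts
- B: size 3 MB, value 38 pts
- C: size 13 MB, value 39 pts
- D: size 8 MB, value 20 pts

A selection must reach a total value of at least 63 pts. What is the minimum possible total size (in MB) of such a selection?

10

Subsets with value ≥ 63, sorted by total size:
- A+B: size 10, value 69
- B+C: size 16, value 77
- A+B+D: size 18, value 89
Minimum size: 10 MB.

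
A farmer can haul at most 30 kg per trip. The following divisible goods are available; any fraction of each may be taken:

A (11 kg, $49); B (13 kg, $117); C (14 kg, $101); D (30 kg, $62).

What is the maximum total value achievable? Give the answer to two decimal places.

231.36

Take in order of value per unit:
- B (117/13 per unit): all 13 → value 117, running total 117.00
- C (101/14 per unit): all 14 → value 101, running total 218.00
- A (49/11 per unit): 3 of 11 → value 3×49/11 = 13.3636, running total 231.36
Total 231.36.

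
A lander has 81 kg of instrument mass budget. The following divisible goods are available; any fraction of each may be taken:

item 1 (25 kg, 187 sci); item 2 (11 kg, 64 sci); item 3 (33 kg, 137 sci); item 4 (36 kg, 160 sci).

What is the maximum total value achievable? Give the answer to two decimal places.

Take in order of value per unit:
- item 1 (187/25 per unit): all 25 → value 187, running total 187.00
- item 2 (64/11 per unit): all 11 → value 64, running total 251.00
- item 4 (160/36 per unit): all 36 → value 160, running total 411.00
- item 3 (137/33 per unit): 9 of 33 → value 9×137/33 = 37.3636, running total 448.36
Total 448.36.

448.36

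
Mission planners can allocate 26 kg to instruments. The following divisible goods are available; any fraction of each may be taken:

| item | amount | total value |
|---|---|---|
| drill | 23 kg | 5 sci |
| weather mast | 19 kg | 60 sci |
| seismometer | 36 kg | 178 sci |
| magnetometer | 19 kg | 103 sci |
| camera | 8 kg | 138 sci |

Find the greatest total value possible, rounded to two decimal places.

235.58

Take in order of value per unit:
- camera (138/8 per unit): all 8 → value 138, running total 138.00
- magnetometer (103/19 per unit): 18 of 19 → value 18×103/19 = 97.5789, running total 235.58
Total 235.58.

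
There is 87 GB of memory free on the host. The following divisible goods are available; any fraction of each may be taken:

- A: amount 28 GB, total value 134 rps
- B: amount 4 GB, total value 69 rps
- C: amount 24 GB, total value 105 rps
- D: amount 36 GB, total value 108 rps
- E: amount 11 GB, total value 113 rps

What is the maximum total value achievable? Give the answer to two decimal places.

481.00

Take in order of value per unit:
- B (69/4 per unit): all 4 → value 69, running total 69.00
- E (113/11 per unit): all 11 → value 113, running total 182.00
- A (134/28 per unit): all 28 → value 134, running total 316.00
- C (105/24 per unit): all 24 → value 105, running total 421.00
- D (108/36 per unit): 20 of 36 → value 20×108/36 = 60.0000, running total 481.00
Total 481.00.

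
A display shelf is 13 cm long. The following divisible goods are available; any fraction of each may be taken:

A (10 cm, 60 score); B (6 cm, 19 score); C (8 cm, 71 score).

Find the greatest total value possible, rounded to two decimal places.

Take in order of value per unit:
- C (71/8 per unit): all 8 → value 71, running total 71.00
- A (60/10 per unit): 5 of 10 → value 5×60/10 = 30.0000, running total 101.00
Total 101.00.

101.00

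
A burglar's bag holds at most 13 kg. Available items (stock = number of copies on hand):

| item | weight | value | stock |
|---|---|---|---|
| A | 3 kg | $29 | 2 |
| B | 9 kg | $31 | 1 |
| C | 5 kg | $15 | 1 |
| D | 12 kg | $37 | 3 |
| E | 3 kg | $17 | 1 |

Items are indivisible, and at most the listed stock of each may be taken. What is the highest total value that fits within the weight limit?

$75

Best selections within weight 13 and stock limits:
- 2×A + 1×E: weight 9, value 75
- 2×A + 1×C: weight 11, value 73
Best: $75.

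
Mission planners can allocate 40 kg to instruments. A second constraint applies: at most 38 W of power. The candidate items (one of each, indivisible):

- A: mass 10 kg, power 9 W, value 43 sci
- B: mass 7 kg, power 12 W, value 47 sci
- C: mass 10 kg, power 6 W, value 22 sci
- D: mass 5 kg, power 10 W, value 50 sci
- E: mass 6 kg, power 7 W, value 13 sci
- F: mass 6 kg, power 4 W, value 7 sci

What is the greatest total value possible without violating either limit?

Feasible sets respecting both limits:
- A+B+C+D: mass 32, power 37, value 162
- A+B+D+E: mass 28, power 38, value 153
- A+B+D+F: mass 28, power 35, value 147
Best: 162 sci.

162 sci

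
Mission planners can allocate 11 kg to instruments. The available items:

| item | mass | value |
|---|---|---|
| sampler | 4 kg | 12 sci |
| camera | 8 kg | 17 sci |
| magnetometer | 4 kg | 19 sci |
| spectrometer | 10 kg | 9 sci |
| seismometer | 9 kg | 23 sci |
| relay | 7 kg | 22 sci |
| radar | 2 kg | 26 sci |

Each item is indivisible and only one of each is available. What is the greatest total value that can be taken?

57 sci

This is a 0/1 knapsack; check combinations near the capacity.
- sampler+magnetometer+radar: mass 4+4+2=10, value 12+19+26=57
- seismometer+radar: mass 9+2=11, value 23+26=49
- relay+radar: mass 7+2=9, value 22+26=48
Best: 57 sci.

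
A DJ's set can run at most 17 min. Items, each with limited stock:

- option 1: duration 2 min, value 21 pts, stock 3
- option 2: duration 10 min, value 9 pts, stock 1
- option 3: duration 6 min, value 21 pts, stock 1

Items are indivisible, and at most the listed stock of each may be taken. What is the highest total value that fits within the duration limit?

Top feasible selections:
- 3×option 1 + 1×option 3: duration 12, value 84
- 3×option 1 + 1×option 2: duration 16, value 72
Best: 84 pts.

84 pts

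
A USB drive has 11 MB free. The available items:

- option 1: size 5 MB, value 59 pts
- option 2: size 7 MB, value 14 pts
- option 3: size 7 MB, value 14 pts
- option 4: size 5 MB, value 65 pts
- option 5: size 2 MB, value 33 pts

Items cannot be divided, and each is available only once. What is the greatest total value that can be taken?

124 pts

Check high-value combinations within 11 MB:
- option 1+option 4: size 5+5=10, value 59+65=124
- option 4+option 5: size 5+2=7, value 65+33=98
- option 1+option 5: size 5+2=7, value 59+33=92
Best: 124 pts.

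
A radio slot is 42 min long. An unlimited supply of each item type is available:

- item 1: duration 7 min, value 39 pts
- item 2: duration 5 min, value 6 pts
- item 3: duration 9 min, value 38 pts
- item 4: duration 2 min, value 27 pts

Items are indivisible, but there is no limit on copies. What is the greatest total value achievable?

Best value-per-unit is item 4 at 27/2, and filling with it alone uses duration 21×2=42. No mix of the others beats 21×27 = 567.

567 pts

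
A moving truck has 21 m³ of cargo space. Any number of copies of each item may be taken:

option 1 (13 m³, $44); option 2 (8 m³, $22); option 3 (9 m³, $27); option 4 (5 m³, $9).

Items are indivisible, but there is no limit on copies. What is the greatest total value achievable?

Best value-per-unit is option 1 at 44/13; filling with it alone gives 1×44 = 44.
Optimal mix: 1×option 1 + 1×option 2 → volume 21, value 66.

$66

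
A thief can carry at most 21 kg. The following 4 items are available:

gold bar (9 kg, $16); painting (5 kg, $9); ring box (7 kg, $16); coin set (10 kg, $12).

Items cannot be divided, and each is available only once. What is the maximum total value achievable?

$41

This is a 0/1 knapsack; check combinations near the capacity.
- gold bar+painting+ring box: weight 9+5+7=21, value 16+9+16=41
- gold bar+ring box: weight 9+7=16, value 16+16=32
- ring box+coin set: weight 7+10=17, value 16+12=28
Best: $41.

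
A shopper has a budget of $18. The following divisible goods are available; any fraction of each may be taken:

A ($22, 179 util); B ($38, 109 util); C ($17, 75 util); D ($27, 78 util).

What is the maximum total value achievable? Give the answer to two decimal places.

Take in order of value per unit:
- A (179/22 per unit): 18 of 22 → value 18×179/22 = 146.4545, running total 146.45
Total 146.45.

146.45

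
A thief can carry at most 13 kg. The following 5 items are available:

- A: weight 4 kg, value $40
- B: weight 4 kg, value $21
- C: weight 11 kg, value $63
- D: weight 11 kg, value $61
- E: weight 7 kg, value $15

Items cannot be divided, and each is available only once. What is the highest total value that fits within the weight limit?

$63

Check high-value combinations within 13 kg:
- C: weight 11, value 63
- A+B: weight 4+4=8, value 40+21=61
- D: weight 11, value 61
Best: $63.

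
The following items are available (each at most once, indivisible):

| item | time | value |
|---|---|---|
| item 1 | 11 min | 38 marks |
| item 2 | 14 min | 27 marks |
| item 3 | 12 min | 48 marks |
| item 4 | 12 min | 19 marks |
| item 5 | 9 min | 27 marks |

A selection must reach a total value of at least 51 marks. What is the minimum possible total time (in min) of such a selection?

20

Subsets with value ≥ 51, sorted by total time:
- item 1+item 5: time 20, value 65
- item 3+item 5: time 21, value 75
- item 1+item 3: time 23, value 86
- item 1+item 4: time 23, value 57
Minimum time: 20 min.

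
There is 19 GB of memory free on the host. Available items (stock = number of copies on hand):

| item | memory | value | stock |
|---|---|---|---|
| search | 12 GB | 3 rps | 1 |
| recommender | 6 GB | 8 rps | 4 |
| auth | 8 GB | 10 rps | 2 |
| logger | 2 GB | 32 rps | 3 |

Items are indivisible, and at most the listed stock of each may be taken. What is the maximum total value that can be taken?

Best selections within memory 19 and stock limits:
- 2×recommender + 3×logger: memory 18, value 112
- 1×auth + 3×logger: memory 14, value 106
- 1×recommender + 3×logger: memory 12, value 104
- 1×search + 3×logger: memory 18, value 99
Best: 112 rps.

112 rps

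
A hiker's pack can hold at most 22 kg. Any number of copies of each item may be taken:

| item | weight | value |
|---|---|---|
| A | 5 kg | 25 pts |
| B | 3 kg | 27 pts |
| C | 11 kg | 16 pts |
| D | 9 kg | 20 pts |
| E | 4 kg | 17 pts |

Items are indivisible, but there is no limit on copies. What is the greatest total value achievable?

Best value-per-unit is B at 27/3, and filling with it alone uses weight 7×3=21. No mix of the others beats 7×27 = 189.

189 pts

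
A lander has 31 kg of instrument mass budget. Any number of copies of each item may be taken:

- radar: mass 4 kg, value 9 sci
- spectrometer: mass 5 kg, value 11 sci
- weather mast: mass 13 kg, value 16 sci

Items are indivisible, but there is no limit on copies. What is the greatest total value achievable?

Best value-per-unit is radar at 9/4; filling with it alone gives 7×9 = 63.
Optimal mix: 4×radar + 3×spectrometer → mass 31, value 69.

69 sci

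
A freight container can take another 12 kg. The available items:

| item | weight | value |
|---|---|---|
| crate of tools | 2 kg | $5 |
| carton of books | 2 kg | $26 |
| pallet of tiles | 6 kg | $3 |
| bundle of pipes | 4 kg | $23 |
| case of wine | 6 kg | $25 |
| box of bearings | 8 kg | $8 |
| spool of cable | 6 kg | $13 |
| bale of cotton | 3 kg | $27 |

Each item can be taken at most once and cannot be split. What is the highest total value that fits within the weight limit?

Check high-value combinations within 12 kg:
- crate of tools+carton of books+bundle of pipes+bale of cotton: weight 2+2+4+3=11, value 5+26+23+27=81
- carton of books+case of wine+bale of cotton: weight 2+6+3=11, value 26+25+27=78
- carton of books+bundle of pipes+bale of cotton: weight 2+4+3=9, value 26+23+27=76
- carton of books+bundle of pipes+case of wine: weight 2+4+6=12, value 26+23+25=74
Best: $81.

$81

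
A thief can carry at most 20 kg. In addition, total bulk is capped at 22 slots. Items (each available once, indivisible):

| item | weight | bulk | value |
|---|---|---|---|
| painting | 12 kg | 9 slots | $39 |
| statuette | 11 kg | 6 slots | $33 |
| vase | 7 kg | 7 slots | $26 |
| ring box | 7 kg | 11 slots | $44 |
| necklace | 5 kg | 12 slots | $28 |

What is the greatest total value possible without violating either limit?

$83

Feasible sets respecting both limits:
- painting+ring box: weight 19, bulk 20, value 83
- statuette+ring box: weight 18, bulk 17, value 77
- vase+ring box: weight 14, bulk 18, value 70
Best: $83.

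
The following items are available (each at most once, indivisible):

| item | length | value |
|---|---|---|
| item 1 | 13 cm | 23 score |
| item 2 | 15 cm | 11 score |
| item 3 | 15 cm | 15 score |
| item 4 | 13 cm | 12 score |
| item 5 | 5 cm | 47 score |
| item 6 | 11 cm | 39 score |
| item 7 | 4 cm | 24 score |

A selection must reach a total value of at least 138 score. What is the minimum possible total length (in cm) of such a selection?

Subsets with value ≥ 138, sorted by total length:
- item 1+item 4+item 5+item 6+item 7: length 46, value 145
- item 1+item 3+item 5+item 6+item 7: length 48, value 148
- item 1+item 2+item 5+item 6+item 7: length 48, value 144
Minimum length: 46 cm.

46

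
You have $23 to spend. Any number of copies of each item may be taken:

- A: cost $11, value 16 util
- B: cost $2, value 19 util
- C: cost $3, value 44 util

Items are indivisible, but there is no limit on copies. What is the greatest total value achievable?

327 util

Best value-per-unit is C at 44/3; filling with it alone gives 7×44 = 308.
Optimal mix: 1×B + 7×C → cost 23, value 327.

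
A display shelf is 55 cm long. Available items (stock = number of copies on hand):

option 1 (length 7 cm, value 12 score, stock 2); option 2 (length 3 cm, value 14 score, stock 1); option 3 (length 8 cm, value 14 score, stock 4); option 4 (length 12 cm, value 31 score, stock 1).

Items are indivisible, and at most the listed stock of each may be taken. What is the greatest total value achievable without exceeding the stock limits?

113 score

Top feasible selections:
- 1×option 1 + 1×option 2 + 4×option 3 + 1×option 4: length 54, value 113
- 2×option 1 + 1×option 2 + 3×option 3 + 1×option 4: length 53, value 111
Best: 113 score.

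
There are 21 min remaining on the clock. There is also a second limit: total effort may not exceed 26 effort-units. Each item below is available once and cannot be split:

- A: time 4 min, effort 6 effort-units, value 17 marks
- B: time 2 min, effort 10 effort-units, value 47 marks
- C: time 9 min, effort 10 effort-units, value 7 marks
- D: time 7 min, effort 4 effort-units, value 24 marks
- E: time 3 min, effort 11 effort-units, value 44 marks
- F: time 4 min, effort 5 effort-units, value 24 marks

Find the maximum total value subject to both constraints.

115 marks

Feasible sets respecting both limits:
- B+D+E: time 12, effort 25, value 115
- B+E+F: time 9, effort 26, value 115
- A+B+D+F: time 17, effort 25, value 112
- A+D+E+F: time 18, effort 26, value 109
Best: 115 marks.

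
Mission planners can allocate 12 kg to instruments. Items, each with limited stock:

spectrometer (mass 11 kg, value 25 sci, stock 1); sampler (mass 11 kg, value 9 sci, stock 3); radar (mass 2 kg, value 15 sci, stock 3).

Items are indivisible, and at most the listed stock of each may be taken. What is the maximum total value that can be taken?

Top feasible selections:
- 3×radar: mass 6, value 45
- 2×radar: mass 4, value 30
- 1×spectrometer: mass 11, value 25
- 1×radar: mass 2, value 15
Best: 45 sci.

45 sci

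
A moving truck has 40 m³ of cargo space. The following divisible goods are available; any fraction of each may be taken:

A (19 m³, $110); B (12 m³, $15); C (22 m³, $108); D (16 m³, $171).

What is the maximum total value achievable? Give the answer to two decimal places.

305.55

Take in order of value per unit:
- D (171/16 per unit): all 16 → value 171, running total 171.00
- A (110/19 per unit): all 19 → value 110, running total 281.00
- C (108/22 per unit): 5 of 22 → value 5×108/22 = 24.5455, running total 305.55
Total 305.55.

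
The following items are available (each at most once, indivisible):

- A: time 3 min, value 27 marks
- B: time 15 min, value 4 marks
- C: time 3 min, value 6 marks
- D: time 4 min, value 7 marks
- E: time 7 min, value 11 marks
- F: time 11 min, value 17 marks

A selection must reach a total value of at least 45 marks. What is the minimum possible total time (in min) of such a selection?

Subsets with value ≥ 45, sorted by total time:
- A+D+E: time 14, value 45
- A+C+D+E: time 17, value 51
Minimum time: 14 min.

14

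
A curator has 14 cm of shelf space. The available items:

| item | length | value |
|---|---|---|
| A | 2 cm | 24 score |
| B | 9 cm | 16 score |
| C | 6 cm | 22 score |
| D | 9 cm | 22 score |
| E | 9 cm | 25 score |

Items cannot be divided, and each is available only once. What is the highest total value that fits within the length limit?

Check high-value combinations within 14 cm:
- A+E: length 2+9=11, value 24+25=49
- A+C: length 2+6=8, value 24+22=46
- A+D: length 2+9=11, value 24+22=46
- A+B: length 2+9=11, value 24+16=40
- E: length 9, value 25
Best: 49 score.

49 score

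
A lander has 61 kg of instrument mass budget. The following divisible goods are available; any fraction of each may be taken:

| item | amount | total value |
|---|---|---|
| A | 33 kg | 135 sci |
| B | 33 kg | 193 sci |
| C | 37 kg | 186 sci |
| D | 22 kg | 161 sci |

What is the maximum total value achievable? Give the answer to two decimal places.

384.16

Take in order of value per unit:
- D (161/22 per unit): all 22 → value 161, running total 161.00
- B (193/33 per unit): all 33 → value 193, running total 354.00
- C (186/37 per unit): 6 of 37 → value 6×186/37 = 30.1622, running total 384.16
Total 384.16.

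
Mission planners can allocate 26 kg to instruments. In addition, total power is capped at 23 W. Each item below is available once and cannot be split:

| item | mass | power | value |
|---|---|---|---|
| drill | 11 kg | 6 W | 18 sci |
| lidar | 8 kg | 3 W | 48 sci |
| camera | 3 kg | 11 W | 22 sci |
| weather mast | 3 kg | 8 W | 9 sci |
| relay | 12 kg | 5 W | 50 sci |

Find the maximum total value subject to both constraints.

120 sci

Feasible sets respecting both limits:
- lidar+camera+relay: mass 23, power 19, value 120
- lidar+weather mast+relay: mass 23, power 16, value 107
- lidar+relay: mass 20, power 8, value 98
Best: 120 sci.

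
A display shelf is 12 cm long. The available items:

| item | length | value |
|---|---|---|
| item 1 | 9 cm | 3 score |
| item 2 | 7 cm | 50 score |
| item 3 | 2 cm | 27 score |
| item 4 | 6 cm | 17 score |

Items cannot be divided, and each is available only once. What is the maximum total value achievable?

77 score

Check high-value combinations within 12 cm:
- item 2+item 3: length 7+2=9, value 50+27=77
- item 2: length 7, value 50
- item 3+item 4: length 2+6=8, value 27+17=44
- item 1+item 3: length 9+2=11, value 3+27=30
Best: 77 score.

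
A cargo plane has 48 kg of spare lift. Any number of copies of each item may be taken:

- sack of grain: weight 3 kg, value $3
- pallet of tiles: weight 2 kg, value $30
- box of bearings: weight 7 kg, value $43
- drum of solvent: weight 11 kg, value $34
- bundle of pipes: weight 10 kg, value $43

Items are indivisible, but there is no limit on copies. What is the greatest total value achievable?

Best value-per-unit is pallet of tiles at 30/2, and filling with it alone uses weight 24×2=48. No mix of the others beats 24×30 = 720.

$720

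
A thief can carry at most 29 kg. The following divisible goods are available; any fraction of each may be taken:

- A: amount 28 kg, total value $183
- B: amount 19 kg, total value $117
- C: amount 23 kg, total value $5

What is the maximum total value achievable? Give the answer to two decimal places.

Take in order of value per unit:
- A (183/28 per unit): all 28 → value 183, running total 183.00
- B (117/19 per unit): 1 of 19 → value 1×117/19 = 6.1579, running total 189.16
Total 189.16.

189.16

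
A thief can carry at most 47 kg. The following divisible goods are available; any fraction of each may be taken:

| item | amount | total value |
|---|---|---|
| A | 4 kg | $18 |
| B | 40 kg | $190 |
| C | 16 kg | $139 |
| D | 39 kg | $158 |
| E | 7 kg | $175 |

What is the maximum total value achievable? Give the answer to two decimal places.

428.00

Take in order of value per unit:
- E (175/7 per unit): all 7 → value 175, running total 175.00
- C (139/16 per unit): all 16 → value 139, running total 314.00
- B (190/40 per unit): 24 of 40 → value 24×190/40 = 114.0000, running total 428.00
Total 428.00.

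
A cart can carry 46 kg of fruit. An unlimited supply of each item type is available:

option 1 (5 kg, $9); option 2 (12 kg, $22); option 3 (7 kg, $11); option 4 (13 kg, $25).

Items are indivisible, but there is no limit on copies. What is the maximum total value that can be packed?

Best value-per-unit is option 4 at 25/13; filling with it alone gives 3×25 = 75.
Optimal mix: 4×option 1 + 2×option 4 → weight 46, value 86.

$86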